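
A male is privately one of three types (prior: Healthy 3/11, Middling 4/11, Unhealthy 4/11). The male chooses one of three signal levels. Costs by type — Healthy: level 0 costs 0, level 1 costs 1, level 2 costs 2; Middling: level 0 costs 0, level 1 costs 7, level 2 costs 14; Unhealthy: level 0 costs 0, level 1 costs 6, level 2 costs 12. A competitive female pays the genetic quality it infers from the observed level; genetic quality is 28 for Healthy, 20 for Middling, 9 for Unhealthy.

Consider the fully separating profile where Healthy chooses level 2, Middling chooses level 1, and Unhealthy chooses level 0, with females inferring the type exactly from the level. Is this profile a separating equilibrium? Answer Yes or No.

Separating mating payoffs: level 2 → 28, level 1 → 20, level 0 → 9.
Healthy (assigned level 2): level 0: 9 − 0 = 9; level 1: 20 − 1 = 19; level 2: 28 − 2 = 26. Healthy stays.
Middling (assigned level 1): level 0: 9 − 0 = 9; level 1: 20 − 7 = 13; level 2: 28 − 14 = 14. Middling prefers level 2.
Unhealthy (assigned level 0): level 0: 9 − 0 = 9; level 1: 20 − 6 = 14; level 2: 28 − 12 = 16. Unhealthy prefers level 2.
At least one type deviates; the separating profile fails.

No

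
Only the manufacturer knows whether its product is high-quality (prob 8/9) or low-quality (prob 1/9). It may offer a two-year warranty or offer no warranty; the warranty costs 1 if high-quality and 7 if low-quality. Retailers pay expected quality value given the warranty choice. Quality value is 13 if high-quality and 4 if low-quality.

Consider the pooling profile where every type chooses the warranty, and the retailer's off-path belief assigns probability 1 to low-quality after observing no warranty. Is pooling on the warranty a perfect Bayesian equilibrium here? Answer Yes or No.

Yes

On path, the retailer holds the prior and pays 8/9·13 + 1/9·4 = 12. Off path (no warranty), believing low-quality, it pays 4.
high-quality: the warranty nets 12 − 1 = 11; no warranty nets 4. high-quality stays.
low-quality: the warranty nets 12 − 7 = 5; no warranty nets 4. low-quality stays.
No type deviates, so pooling is sustained.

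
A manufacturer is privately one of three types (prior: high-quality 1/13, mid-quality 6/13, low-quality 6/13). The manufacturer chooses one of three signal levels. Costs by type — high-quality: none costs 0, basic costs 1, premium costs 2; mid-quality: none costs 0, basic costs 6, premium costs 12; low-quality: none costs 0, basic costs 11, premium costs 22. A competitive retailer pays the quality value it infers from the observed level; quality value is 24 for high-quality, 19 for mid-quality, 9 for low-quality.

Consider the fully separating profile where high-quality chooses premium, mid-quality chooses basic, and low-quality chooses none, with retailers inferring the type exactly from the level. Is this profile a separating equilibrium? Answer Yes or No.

Separating prices: premium → 24, basic → 19, none → 9.
high-quality (assigned premium): none: 9 − 0 = 9; basic: 19 − 1 = 18; premium: 24 − 2 = 22. high-quality stays.
mid-quality (assigned basic): none: 9 − 0 = 9; basic: 19 − 6 = 13; premium: 24 − 12 = 12. mid-quality stays.
low-quality (assigned none): none: 9 − 0 = 9; basic: 19 − 11 = 8; premium: 24 − 22 = 2. low-quality stays.
Every type prefers its assigned level; separation holds.

Yes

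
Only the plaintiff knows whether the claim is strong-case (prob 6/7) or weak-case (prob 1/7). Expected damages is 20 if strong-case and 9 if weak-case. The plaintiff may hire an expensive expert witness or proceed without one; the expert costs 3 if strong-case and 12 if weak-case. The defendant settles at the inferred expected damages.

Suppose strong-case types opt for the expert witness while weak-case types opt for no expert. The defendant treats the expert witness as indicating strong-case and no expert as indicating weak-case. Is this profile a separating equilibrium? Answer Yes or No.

Under these beliefs, the expert witness earns settlement 20 and no expert earns settlement 9.
strong-case: the expert witness nets 20 − 3 = 17; no expert nets 9. strong-case prefers the expert witness.
weak-case: the expert witness nets 20 − 12 = 8; no expert nets 9. weak-case prefers no expert.
Neither type deviates, so the separating profile is an equilibrium.

Yes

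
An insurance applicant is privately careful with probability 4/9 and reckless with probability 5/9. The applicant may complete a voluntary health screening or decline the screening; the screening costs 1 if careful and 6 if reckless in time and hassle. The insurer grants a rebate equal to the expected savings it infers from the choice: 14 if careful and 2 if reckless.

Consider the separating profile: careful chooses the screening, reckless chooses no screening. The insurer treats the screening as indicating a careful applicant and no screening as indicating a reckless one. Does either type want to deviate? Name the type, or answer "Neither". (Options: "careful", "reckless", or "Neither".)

reckless

The screening pays 14; no screening pays 2.
careful: assigned the screening, nets 14 − 1 = 13; deviating to no screening nets 2.
reckless: assigned no screening, nets 2; deviating to the screening nets 14 − 6 = 8.
The reckless type gains 6 by deviating.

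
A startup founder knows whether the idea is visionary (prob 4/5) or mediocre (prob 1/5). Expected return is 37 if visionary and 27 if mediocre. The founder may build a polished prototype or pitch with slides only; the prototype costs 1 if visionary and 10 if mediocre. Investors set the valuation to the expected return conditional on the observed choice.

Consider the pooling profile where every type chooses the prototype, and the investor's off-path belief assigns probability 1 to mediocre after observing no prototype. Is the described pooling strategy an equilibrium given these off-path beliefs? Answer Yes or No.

On path, the investor holds the prior and pays 4/5·37 + 1/5·27 = 35. Off path (no prototype), believing mediocre, it pays 27.
visionary: the prototype nets 35 − 1 = 34; no prototype nets 27. visionary stays.
mediocre: the prototype nets 35 − 10 = 25; no prototype nets 27. mediocre would deviate.
A type deviates, so pooling fails.

No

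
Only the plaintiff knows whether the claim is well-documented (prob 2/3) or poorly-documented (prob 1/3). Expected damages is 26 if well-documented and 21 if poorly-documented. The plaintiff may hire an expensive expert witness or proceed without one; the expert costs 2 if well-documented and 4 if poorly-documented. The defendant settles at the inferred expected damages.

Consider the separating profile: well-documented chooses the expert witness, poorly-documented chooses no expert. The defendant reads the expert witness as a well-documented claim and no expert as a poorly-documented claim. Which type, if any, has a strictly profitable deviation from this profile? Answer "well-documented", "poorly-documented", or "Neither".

The expert witness pays 26; no expert pays 21.
well-documented: assigned the expert witness, nets 26 − 2 = 24; deviating to no expert nets 21.
poorly-documented: assigned no expert, nets 21; deviating to the expert witness nets 26 − 4 = 22.
The poorly-documented type gains 1 by deviating.

poorly-documented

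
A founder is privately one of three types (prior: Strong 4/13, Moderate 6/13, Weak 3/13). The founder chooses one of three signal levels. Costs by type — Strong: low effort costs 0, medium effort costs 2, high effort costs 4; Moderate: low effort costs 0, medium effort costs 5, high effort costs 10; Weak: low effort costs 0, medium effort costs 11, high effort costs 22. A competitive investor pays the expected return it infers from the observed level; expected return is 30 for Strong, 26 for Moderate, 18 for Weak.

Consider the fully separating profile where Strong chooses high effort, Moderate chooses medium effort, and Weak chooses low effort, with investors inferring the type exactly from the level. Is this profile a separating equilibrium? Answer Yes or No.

Yes

Separating valuations: high effort → 30, medium effort → 26, low effort → 18.
Strong (assigned high effort): low effort: 18 − 0 = 18; medium effort: 26 − 2 = 24; high effort: 30 − 4 = 26. Strong stays.
Moderate (assigned medium effort): low effort: 18 − 0 = 18; medium effort: 26 − 5 = 21; high effort: 30 − 10 = 20. Moderate stays.
Weak (assigned low effort): low effort: 18 − 0 = 18; medium effort: 26 − 11 = 15; high effort: 30 − 22 = 8. Weak stays.
Every type prefers its assigned level; separation holds.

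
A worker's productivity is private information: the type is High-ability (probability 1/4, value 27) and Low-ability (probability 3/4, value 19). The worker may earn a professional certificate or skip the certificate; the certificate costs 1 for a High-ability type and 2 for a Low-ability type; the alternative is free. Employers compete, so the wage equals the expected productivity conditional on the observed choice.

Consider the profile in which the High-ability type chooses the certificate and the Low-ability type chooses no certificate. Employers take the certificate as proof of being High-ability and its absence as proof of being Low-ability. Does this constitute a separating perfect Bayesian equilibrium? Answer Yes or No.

No

Under these beliefs, the certificate earns wage 27 and no certificate earns wage 19.
High-ability: the certificate nets 27 − 1 = 26; no certificate nets 19. High-ability prefers the certificate.
Low-ability: the certificate nets 27 − 2 = 25; no certificate nets 19. Low-ability would deviate to the certificate.
Low-ability has a profitable deviation, so the profile is not an equilibrium.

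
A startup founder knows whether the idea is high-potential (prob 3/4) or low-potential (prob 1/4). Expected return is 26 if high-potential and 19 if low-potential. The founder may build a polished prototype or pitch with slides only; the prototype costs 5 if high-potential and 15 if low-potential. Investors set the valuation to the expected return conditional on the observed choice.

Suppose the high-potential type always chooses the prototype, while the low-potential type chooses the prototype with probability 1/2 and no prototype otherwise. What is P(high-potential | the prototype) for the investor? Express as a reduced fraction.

6/7

P(the prototype) = (3/4)·1 + (1/4)·(1/2) = 7/8.
By Bayes' rule, P(high-potential | the prototype) = (3/4) / (7/8) = 6/7.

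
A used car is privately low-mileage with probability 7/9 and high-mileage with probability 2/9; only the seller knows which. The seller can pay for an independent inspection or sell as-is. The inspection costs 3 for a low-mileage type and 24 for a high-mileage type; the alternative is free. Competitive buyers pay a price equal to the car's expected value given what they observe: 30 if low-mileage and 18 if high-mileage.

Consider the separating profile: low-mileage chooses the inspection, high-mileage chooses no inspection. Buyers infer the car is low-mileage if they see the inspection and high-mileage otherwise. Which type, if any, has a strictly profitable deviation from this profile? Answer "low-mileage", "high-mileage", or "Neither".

Neither

The inspection pays 30; no inspection pays 18.
low-mileage: assigned the inspection, nets 30 − 3 = 27; deviating to no inspection nets 18.
high-mileage: assigned no inspection, nets 18; deviating to the inspection nets 30 − 24 = 6.
Both types strictly prefer their assigned action; no profitable deviation.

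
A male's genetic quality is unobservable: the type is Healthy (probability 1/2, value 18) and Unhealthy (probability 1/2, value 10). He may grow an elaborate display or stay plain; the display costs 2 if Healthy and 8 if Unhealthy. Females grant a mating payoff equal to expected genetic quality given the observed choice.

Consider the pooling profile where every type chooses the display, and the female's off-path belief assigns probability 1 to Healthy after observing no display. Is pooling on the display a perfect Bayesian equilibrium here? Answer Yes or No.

On path, the female holds the prior and pays 1/2·18 + 1/2·10 = 14. Off path (no display), believing Healthy, it pays 18.
Healthy: the display nets 14 − 2 = 12; no display nets 18. Healthy would deviate.
Unhealthy: the display nets 14 − 8 = 6; no display nets 18. Unhealthy would deviate.
A type deviates, so pooling fails.

No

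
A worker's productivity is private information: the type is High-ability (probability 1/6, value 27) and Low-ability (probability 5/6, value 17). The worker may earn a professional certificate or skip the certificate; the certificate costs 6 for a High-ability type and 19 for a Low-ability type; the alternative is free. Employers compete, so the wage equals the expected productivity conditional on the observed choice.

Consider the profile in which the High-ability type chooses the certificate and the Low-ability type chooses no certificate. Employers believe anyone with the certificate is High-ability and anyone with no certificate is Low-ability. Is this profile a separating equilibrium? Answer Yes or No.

Yes

Under these beliefs, the certificate earns wage 27 and no certificate earns wage 17.
High-ability: the certificate nets 27 − 6 = 21; no certificate nets 17. High-ability prefers the certificate.
Low-ability: the certificate nets 27 − 19 = 8; no certificate nets 17. Low-ability prefers no certificate.
Neither type deviates, so the separating profile is an equilibrium.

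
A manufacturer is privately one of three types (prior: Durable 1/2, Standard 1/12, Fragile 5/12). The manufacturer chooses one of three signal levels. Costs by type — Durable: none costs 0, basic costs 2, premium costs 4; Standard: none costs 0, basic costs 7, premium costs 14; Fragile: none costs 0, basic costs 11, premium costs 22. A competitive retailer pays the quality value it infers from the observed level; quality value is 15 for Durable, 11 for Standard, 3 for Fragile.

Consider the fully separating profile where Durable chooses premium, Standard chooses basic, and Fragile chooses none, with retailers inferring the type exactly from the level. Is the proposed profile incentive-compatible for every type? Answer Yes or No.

Yes

Separating prices: premium → 15, basic → 11, none → 3.
Durable (assigned premium): none: 3 − 0 = 3; basic: 11 − 2 = 9; premium: 15 − 4 = 11. Durable stays.
Standard (assigned basic): none: 3 − 0 = 3; basic: 11 − 7 = 4; premium: 15 − 14 = 1. Standard stays.
Fragile (assigned none): none: 3 − 0 = 3; basic: 11 − 11 = 0; premium: 15 − 22 = -7. Fragile stays.
Every type prefers its assigned level; separation holds.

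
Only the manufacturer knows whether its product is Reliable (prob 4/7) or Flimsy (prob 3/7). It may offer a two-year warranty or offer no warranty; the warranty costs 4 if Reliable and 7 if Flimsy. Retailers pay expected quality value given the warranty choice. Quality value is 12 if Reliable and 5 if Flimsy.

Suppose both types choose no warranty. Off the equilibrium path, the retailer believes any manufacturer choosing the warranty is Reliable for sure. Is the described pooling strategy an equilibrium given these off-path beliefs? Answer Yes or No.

Yes

On path, the retailer holds the prior and pays 4/7·12 + 3/7·5 = 9. Off path (the warranty), believing Reliable, it pays 12.
Reliable: no warranty nets 9; the warranty nets 12 − 4 = 8. Reliable stays.
Flimsy: no warranty nets 9; the warranty nets 12 − 7 = 5. Flimsy stays.
No type deviates, so pooling is sustained.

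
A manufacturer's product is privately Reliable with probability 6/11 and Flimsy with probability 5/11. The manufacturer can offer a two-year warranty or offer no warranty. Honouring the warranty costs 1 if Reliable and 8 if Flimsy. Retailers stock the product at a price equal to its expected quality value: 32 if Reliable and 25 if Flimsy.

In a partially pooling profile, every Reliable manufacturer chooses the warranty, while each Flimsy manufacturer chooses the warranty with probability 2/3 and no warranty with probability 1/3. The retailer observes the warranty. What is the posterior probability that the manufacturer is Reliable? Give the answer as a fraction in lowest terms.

P(the warranty) = (6/11)·1 + (5/11)·(2/3) = 28/33.
By Bayes' rule, P(Reliable | the warranty) = (6/11) / (28/33) = 9/14.

9/14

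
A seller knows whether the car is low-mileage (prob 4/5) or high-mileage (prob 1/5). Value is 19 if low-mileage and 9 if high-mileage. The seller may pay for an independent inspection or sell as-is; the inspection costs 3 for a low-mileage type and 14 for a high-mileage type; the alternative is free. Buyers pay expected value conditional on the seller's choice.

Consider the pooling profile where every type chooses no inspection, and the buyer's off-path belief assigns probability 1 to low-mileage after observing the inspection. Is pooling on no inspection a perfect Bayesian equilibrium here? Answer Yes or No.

Yes

On path, the buyer holds the prior and pays 4/5·19 + 1/5·9 = 17. Off path (the inspection), believing low-mileage, it pays 19.
low-mileage: no inspection nets 17; the inspection nets 19 − 3 = 16. low-mileage stays.
high-mileage: no inspection nets 17; the inspection nets 19 − 14 = 5. high-mileage stays.
No type deviates, so pooling is sustained.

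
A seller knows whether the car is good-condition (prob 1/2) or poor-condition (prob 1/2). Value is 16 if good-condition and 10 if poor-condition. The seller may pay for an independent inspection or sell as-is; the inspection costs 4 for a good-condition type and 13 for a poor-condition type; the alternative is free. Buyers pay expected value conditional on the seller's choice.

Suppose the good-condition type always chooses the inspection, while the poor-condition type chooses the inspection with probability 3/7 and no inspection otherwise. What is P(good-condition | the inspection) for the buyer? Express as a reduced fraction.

7/10

P(the inspection) = (1/2)·1 + (1/2)·(3/7) = 5/7.
By Bayes' rule, P(good-condition | the inspection) = (1/2) / (5/7) = 7/10.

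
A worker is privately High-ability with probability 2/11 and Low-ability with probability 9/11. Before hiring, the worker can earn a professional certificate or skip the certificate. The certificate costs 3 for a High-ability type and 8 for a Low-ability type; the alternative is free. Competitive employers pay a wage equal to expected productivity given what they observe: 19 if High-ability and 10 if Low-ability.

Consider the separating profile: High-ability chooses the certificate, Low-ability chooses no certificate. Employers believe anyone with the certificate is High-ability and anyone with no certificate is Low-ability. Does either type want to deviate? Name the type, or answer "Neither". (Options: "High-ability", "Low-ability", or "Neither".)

Low-ability

The certificate pays 19; no certificate pays 10.
High-ability: assigned the certificate, nets 19 − 3 = 16; deviating to no certificate nets 10.
Low-ability: assigned no certificate, nets 10; deviating to the certificate nets 19 − 8 = 11.
The Low-ability type gains 1 by deviating.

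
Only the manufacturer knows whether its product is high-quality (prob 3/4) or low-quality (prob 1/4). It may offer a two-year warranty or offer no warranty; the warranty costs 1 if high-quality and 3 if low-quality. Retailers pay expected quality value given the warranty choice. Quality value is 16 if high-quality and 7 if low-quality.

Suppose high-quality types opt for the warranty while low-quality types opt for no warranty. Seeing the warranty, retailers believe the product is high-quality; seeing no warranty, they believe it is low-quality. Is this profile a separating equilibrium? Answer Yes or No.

No

Under these beliefs, the warranty earns price 16 and no warranty earns price 7.
high-quality: the warranty nets 16 − 1 = 15; no warranty nets 7. high-quality prefers the warranty.
low-quality: the warranty nets 16 − 3 = 13; no warranty nets 7. low-quality would deviate to the warranty.
low-quality has a profitable deviation, so the profile is not an equilibrium.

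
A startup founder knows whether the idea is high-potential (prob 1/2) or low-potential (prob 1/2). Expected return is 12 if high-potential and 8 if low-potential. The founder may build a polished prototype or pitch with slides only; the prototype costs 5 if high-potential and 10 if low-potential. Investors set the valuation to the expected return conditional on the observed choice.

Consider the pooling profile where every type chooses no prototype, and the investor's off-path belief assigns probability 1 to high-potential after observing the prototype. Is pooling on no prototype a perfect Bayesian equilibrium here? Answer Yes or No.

Yes

On path, the investor holds the prior and pays 1/2·12 + 1/2·8 = 10. Off path (the prototype), believing high-potential, it pays 12.
high-potential: no prototype nets 10; the prototype nets 12 − 5 = 7. high-potential stays.
low-potential: no prototype nets 10; the prototype nets 12 − 10 = 2. low-potential stays.
No type deviates, so pooling is sustained.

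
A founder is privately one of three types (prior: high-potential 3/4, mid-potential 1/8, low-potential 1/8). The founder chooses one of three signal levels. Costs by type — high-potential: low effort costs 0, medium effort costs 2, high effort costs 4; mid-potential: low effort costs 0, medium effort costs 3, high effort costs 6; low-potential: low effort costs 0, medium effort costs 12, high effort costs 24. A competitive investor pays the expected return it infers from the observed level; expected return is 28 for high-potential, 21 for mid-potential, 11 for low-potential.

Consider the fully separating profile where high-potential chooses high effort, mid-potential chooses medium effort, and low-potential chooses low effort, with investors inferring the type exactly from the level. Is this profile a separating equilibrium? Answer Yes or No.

Separating valuations: high effort → 28, medium effort → 21, low effort → 11.
high-potential (assigned high effort): low effort: 11 − 0 = 11; medium effort: 21 − 2 = 19; high effort: 28 − 4 = 24. high-potential stays.
mid-potential (assigned medium effort): low effort: 11 − 0 = 11; medium effort: 21 − 3 = 18; high effort: 28 − 6 = 22. mid-potential prefers high effort.
low-potential (assigned low effort): low effort: 11 − 0 = 11; medium effort: 21 − 12 = 9; high effort: 28 − 24 = 4. low-potential stays.
At least one type deviates; the separating profile fails.

No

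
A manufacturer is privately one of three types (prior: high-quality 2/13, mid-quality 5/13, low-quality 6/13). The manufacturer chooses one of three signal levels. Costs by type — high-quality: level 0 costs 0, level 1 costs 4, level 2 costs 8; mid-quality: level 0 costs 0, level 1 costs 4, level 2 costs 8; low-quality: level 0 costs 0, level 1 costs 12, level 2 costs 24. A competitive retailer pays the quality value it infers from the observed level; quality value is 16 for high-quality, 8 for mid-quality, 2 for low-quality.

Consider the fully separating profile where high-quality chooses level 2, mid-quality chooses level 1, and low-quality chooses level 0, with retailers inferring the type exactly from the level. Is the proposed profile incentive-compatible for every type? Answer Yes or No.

No

Separating prices: level 2 → 16, level 1 → 8, level 0 → 2.
high-quality (assigned level 2): level 0: 2 − 0 = 2; level 1: 8 − 4 = 4; level 2: 16 − 8 = 8. high-quality stays.
mid-quality (assigned level 1): level 0: 2 − 0 = 2; level 1: 8 − 4 = 4; level 2: 16 − 8 = 8. mid-quality prefers level 2.
low-quality (assigned level 0): level 0: 2 − 0 = 2; level 1: 8 − 12 = -4; level 2: 16 − 24 = -8. low-quality stays.
At least one type deviates; the separating profile fails.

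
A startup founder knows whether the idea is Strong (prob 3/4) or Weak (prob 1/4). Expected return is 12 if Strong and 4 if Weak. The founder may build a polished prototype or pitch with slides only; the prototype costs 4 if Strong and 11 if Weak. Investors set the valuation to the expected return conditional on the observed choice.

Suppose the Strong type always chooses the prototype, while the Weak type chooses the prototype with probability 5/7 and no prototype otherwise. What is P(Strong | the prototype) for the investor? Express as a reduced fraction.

21/26

P(the prototype) = (3/4)·1 + (1/4)·(5/7) = 13/14.
By Bayes' rule, P(Strong | the prototype) = (3/4) / (13/14) = 21/26.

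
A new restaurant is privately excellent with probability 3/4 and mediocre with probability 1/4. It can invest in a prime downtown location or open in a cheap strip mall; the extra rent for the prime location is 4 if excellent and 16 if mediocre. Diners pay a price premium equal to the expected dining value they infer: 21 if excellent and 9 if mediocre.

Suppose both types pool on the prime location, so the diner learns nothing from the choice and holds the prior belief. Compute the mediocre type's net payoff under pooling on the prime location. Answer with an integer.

2

Pooled price premium = 3/4·21 + 1/4·9 = 18.
mediocre pays cost 16 for the prime location, so net payoff = 18 − 16 = 2.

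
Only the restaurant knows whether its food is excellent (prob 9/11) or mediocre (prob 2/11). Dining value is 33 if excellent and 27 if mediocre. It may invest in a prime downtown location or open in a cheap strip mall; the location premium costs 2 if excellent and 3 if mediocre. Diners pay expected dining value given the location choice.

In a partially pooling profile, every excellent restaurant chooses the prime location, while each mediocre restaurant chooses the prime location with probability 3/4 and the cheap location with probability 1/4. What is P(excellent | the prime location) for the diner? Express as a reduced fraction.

6/7

P(the prime location) = (9/11)·1 + (2/11)·(3/4) = 21/22.
By Bayes' rule, P(excellent | the prime location) = (9/11) / (21/22) = 6/7.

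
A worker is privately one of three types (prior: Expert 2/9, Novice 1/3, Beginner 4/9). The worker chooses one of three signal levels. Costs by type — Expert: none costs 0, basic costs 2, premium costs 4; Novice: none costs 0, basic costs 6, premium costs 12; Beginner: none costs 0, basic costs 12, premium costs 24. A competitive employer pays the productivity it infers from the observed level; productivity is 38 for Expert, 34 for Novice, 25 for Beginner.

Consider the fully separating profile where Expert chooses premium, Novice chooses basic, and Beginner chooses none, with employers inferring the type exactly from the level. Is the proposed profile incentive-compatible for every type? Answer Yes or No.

Yes

Separating wages: premium → 38, basic → 34, none → 25.
Expert (assigned premium): none: 25 − 0 = 25; basic: 34 − 2 = 32; premium: 38 − 4 = 34. Expert stays.
Novice (assigned basic): none: 25 − 0 = 25; basic: 34 − 6 = 28; premium: 38 − 12 = 26. Novice stays.
Beginner (assigned none): none: 25 − 0 = 25; basic: 34 − 12 = 22; premium: 38 − 24 = 14. Beginner stays.
Every type prefers its assigned level; separation holds.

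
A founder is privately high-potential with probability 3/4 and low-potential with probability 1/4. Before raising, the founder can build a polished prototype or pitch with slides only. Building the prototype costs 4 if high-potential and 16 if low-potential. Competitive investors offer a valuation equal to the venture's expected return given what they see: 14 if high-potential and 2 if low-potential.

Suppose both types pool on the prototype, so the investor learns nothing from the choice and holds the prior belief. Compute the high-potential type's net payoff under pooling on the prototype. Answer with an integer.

Pooled valuation = 3/4·14 + 1/4·2 = 11.
high-potential pays cost 4 for the prototype, so net payoff = 11 − 4 = 7.

7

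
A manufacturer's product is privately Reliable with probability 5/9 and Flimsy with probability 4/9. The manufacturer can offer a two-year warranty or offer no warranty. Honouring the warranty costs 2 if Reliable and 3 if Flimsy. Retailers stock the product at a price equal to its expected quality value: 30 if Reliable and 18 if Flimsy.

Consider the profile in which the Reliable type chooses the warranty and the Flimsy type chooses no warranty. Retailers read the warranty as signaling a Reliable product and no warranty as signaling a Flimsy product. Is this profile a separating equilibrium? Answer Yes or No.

Under these beliefs, the warranty earns price 30 and no warranty earns price 18.
Reliable: the warranty nets 30 − 2 = 28; no warranty nets 18. Reliable prefers the warranty.
Flimsy: the warranty nets 30 − 3 = 27; no warranty nets 18. Flimsy would deviate to the warranty.
Flimsy has a profitable deviation, so the profile is not an equilibrium.

No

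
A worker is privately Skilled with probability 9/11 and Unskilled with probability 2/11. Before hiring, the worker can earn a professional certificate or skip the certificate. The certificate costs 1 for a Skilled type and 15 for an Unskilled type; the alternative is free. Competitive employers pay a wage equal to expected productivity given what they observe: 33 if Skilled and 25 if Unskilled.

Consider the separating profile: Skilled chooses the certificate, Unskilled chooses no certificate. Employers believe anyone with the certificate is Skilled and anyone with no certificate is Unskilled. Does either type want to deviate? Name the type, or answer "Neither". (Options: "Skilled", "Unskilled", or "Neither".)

Neither

The certificate pays 33; no certificate pays 25.
Skilled: assigned the certificate, nets 33 − 1 = 32; deviating to no certificate nets 25.
Unskilled: assigned no certificate, nets 25; deviating to the certificate nets 33 − 15 = 18.
Both types strictly prefer their assigned action; no profitable deviation.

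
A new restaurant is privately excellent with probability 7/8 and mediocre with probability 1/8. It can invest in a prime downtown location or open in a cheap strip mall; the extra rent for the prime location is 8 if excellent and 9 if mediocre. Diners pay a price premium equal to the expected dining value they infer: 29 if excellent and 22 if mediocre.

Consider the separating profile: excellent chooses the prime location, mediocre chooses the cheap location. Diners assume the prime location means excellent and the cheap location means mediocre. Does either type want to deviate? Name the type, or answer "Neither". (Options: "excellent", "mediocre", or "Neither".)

excellent

The prime location pays 29; the cheap location pays 22.
excellent: assigned the prime location, nets 29 − 8 = 21; deviating to the cheap location nets 22.
mediocre: assigned the cheap location, nets 22; deviating to the prime location nets 29 − 9 = 20.
The excellent type gains 1 by deviating.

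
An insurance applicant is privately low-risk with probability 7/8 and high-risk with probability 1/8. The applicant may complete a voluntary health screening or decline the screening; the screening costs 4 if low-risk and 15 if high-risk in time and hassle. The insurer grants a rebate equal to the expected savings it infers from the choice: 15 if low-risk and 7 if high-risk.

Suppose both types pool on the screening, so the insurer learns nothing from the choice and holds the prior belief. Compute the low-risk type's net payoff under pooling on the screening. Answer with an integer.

10

Pooled rebate = 7/8·15 + 1/8·7 = 14.
low-risk pays cost 4 for the screening, so net payoff = 14 − 4 = 10.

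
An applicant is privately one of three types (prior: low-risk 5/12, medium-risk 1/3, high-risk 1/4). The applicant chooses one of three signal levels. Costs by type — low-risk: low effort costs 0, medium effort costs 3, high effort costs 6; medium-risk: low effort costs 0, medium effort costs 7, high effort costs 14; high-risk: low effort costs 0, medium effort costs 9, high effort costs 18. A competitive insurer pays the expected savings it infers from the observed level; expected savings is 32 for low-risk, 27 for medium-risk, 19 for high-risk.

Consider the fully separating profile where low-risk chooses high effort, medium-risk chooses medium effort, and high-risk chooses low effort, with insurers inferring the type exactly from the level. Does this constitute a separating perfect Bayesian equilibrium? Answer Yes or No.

Yes

Separating rebates: high effort → 32, medium effort → 27, low effort → 19.
low-risk (assigned high effort): low effort: 19 − 0 = 19; medium effort: 27 − 3 = 24; high effort: 32 − 6 = 26. low-risk stays.
medium-risk (assigned medium effort): low effort: 19 − 0 = 19; medium effort: 27 − 7 = 20; high effort: 32 − 14 = 18. medium-risk stays.
high-risk (assigned low effort): low effort: 19 − 0 = 19; medium effort: 27 − 9 = 18; high effort: 32 − 18 = 14. high-risk stays.
Every type prefers its assigned level; separation holds.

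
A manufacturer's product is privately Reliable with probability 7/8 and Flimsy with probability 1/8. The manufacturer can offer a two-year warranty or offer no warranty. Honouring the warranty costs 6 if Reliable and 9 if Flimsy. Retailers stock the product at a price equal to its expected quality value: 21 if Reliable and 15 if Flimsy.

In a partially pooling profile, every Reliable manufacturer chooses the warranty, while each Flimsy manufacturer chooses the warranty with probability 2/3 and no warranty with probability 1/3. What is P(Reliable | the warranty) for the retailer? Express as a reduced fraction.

21/23

P(the warranty) = (7/8)·1 + (1/8)·(2/3) = 23/24.
By Bayes' rule, P(Reliable | the warranty) = (7/8) / (23/24) = 21/23.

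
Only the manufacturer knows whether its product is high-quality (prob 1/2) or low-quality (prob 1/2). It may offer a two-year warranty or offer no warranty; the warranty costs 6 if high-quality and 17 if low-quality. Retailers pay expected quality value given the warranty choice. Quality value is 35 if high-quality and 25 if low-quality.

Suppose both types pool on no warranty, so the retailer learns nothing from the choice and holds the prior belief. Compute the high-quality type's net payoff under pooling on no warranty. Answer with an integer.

Pooled price = 1/2·35 + 1/2·25 = 30.
high-quality pays no cost for no warranty, so net payoff = 30.

30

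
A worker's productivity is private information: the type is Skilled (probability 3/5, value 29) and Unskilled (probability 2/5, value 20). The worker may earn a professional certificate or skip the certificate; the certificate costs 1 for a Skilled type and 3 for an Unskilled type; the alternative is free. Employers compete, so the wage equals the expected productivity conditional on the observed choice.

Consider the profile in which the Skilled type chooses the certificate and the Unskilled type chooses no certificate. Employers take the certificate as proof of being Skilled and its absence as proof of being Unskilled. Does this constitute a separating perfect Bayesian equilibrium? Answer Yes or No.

Under these beliefs, the certificate earns wage 29 and no certificate earns wage 20.
Skilled: the certificate nets 29 − 1 = 28; no certificate nets 20. Skilled prefers the certificate.
Unskilled: the certificate nets 29 − 3 = 26; no certificate nets 20. Unskilled would deviate to the certificate.
Unskilled has a profitable deviation, so the profile is not an equilibrium.

No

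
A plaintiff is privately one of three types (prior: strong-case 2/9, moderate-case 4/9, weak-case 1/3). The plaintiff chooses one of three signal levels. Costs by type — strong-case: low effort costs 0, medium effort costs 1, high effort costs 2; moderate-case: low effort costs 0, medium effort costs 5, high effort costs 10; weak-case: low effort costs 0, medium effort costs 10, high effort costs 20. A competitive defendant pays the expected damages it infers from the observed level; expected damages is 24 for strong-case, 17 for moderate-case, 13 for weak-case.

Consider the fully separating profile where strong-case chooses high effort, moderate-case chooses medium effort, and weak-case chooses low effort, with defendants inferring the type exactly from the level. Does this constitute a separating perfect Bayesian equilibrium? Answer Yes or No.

Separating settlements: high effort → 24, medium effort → 17, low effort → 13.
strong-case (assigned high effort): low effort: 13 − 0 = 13; medium effort: 17 − 1 = 16; high effort: 24 − 2 = 22. strong-case stays.
moderate-case (assigned medium effort): low effort: 13 − 0 = 13; medium effort: 17 − 5 = 12; high effort: 24 − 10 = 14. moderate-case prefers high effort.
weak-case (assigned low effort): low effort: 13 − 0 = 13; medium effort: 17 − 10 = 7; high effort: 24 − 20 = 4. weak-case stays.
At least one type deviates; the separating profile fails.

No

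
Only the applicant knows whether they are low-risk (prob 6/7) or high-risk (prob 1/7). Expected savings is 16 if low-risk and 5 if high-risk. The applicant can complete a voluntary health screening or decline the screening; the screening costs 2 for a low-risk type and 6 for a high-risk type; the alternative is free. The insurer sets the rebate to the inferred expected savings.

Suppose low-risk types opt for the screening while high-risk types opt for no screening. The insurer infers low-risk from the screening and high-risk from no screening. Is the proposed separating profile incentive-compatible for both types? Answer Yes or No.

Under these beliefs, the screening earns rebate 16 and no screening earns rebate 5.
low-risk: the screening nets 16 − 2 = 14; no screening nets 5. low-risk prefers the screening.
high-risk: the screening nets 16 − 6 = 10; no screening nets 5. high-risk would deviate to the screening.
high-risk has a profitable deviation, so the profile is not an equilibrium.

No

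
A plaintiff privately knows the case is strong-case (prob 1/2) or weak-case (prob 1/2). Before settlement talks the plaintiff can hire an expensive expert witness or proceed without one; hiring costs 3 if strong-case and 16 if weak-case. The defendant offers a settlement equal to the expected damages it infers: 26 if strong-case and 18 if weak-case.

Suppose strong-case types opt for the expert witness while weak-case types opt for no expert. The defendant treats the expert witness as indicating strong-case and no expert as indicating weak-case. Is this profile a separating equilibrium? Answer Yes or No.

Under these beliefs, the expert witness earns settlement 26 and no expert earns settlement 18.
strong-case: the expert witness nets 26 − 3 = 23; no expert nets 18. strong-case prefers the expert witness.
weak-case: the expert witness nets 26 − 16 = 10; no expert nets 18. weak-case prefers no expert.
Neither type deviates, so the separating profile is an equilibrium.

Yes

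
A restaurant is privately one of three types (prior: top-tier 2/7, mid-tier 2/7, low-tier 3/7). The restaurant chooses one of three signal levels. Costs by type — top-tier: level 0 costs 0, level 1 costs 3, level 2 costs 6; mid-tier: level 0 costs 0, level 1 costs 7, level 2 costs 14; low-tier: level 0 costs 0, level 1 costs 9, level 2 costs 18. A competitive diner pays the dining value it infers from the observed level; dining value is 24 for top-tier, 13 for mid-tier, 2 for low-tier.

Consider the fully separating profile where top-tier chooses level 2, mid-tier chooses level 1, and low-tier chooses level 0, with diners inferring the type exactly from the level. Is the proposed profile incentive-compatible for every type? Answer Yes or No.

Separating price premiums: level 2 → 24, level 1 → 13, level 0 → 2.
top-tier (assigned level 2): level 0: 2 − 0 = 2; level 1: 13 − 3 = 10; level 2: 24 − 6 = 18. top-tier stays.
mid-tier (assigned level 1): level 0: 2 − 0 = 2; level 1: 13 − 7 = 6; level 2: 24 − 14 = 10. mid-tier prefers level 2.
low-tier (assigned level 0): level 0: 2 − 0 = 2; level 1: 13 − 9 = 4; level 2: 24 − 18 = 6. low-tier prefers level 2.
At least one type deviates; the separating profile fails.

No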